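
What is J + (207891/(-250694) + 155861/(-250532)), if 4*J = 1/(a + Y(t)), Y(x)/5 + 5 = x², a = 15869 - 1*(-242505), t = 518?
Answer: -36461995828037693/25122260929963638 ≈ -1.4514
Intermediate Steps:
a = 258374 (a = 15869 + 242505 = 258374)
Y(x) = -25 + 5*x²
J = 1/6399876 (J = 1/(4*(258374 + (-25 + 5*518²))) = 1/(4*(258374 + (-25 + 5*268324))) = 1/(4*(258374 + (-25 + 1341620))) = 1/(4*(258374 + 1341595)) = (¼)/1599969 = (¼)*(1/1599969) = 1/6399876 ≈ 1.5625e-7)
J + (207891/(-250694) + 155861/(-250532)) = 1/6399876 + (207891/(-250694) + 155861/(-250532)) = 1/6399876 + (207891*(-1/250694) + 155861*(-1/250532)) = 1/6399876 + (-207891/250694 - 155861/250532) = 1/6399876 - 45578382773/31403434604 = -36461995828037693/25122260929963638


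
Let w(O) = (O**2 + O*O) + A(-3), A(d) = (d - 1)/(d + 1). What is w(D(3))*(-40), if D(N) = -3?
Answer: -800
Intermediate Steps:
A(d) = (-1 + d)/(1 + d)
w(O) = 2 + 2*O**2 (w(O) = (O**2 + O*O) + (-1 - 3)/(1 - 3) = (O**2 + O**2) - 4/(-2) = 2*O**2 - 1/2*(-4) = 2*O**2 + 2 = 2 + 2*O**2)
w(D(3))*(-40) = (2 + 2*(-3)**2)*(-40) = (2 + 2*9)*(-40) = (2 + 18)*(-40) = 20*(-40) = -800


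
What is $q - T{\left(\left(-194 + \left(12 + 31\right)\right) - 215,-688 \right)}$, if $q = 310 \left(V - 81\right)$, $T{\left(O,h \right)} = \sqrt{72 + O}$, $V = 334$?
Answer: $78430 - 7 i \sqrt{6} \approx 78430.0 - 17.146 i$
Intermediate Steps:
$q = 78430$ ($q = 310 \left(334 - 81\right) = 310 \cdot 253 = 78430$)
$q - T{\left(\left(-194 + \left(12 + 31\right)\right) - 215,-688 \right)} = 78430 - \sqrt{72 + \left(\left(-194 + \left(12 + 31\right)\right) - 215\right)} = 78430 - \sqrt{72 + \left(\left(-194 + 43\right) - 215\right)} = 78430 - \sqrt{72 - 366} = 78430 - \sqrt{-294} = 78430 - 7 i \sqrt{6}$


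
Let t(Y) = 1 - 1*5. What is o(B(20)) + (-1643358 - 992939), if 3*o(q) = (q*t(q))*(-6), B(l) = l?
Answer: -2636137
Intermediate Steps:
t(Y) = -4 (t(Y) = 1 - 5 = -4)
o(q) = 8*q (o(q) = ((q*(-4))*(-6))/3 = (-4*q*(-6))/3 = (24*q)/3 = 8*q)
o(B(20)) + (-1643358 - 992939) = 8*20 + (-1643358 - 992939) = 160 - 2636297 = -2636137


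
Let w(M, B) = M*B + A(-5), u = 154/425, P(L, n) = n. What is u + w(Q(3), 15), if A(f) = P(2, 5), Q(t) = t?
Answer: 21404/425 ≈ 50.362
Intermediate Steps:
A(f) = 5
u = 154/425 (u = 154*(1/425) = 154/425 ≈ 0.36235)
w(M, B) = 5 + B*M (w(M, B) = M*B + 5 = B*M + 5 = 5 + B*M)
u + w(Q(3), 15) = 154/425 + (5 + 15*3) = 154/425 + (5 + 45) = 154/425 + 50 = 21404/425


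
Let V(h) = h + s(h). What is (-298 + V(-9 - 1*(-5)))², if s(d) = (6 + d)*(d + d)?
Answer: 101124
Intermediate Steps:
s(d) = 2*d*(6 + d) (s(d) = (6 + d)*(2*d) = 2*d*(6 + d))
V(h) = h + 2*h*(6 + h)
(-298 + V(-9 - 1*(-5)))² = (-298 + (-9 - 1*(-5))*(13 + 2*(-9 - 1*(-5))))² = (-298 + (-9 + 5)*(13 + 2*(-9 + 5)))² = (-298 - 4*(13 + 2*(-4)))² = (-298 - 4*(13 - 8))² = (-298 - 4*5)² = (-298 - 20)² = (-318)² = 101124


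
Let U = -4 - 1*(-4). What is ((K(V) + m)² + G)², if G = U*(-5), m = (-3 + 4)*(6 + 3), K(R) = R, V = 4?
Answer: 28561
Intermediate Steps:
U = 0 (U = -4 + 4 = 0)
m = 9 (m = 1*9 = 9)
G = 0 (G = 0*(-5) = 0)
((K(V) + m)² + G)² = ((4 + 9)² + 0)² = (13² + 0)² = (169 + 0)² = 169² = 28561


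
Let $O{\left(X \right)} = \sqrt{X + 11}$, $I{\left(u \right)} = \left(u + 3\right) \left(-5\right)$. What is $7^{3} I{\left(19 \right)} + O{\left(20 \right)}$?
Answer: $-37730 + \sqrt{31} \approx -37724.0$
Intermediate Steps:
$I{\left(u \right)} = -15 - 5 u$ ($I{\left(u \right)} = \left(3 + u\right) \left(-5\right) = -15 - 5 u$)
$O{\left(X \right)} = \sqrt{11 + X}$
$7^{3} I{\left(19 \right)} + O{\left(20 \right)} = 7^{3} \left(-15 - 95\right) + \sqrt{11 + 20} = 343 \left(-15 - 95\right) + \sqrt{31} = 343 \left(-110\right) + \sqrt{31} = -37730 + \sqrt{31}$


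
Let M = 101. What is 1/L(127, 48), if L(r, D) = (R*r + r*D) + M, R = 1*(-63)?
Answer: -1/1804 ≈ -0.00055432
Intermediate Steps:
R = -63
L(r, D) = 101 - 63*r + D*r (L(r, D) = (-63*r + r*D) + 101 = (-63*r + D*r) + 101 = 101 - 63*r + D*r)
1/L(127, 48) = 1/(101 - 63*127 + 48*127) = 1/(101 - 8001 + 6096) = 1/(-1804) = -1/1804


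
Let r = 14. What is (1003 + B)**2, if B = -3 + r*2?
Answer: 1056784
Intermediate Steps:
B = 25 (B = -3 + 14*2 = -3 + 28 = 25)
(1003 + B)**2 = (1003 + 25)**2 = 1028**2 = 1056784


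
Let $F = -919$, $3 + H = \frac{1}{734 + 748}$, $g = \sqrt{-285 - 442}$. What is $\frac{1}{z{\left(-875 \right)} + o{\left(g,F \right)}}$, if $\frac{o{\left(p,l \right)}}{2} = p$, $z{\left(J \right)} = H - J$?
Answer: $\frac{1915196010}{1676439123217} - \frac{4392648 i \sqrt{727}}{1676439123217} \approx 0.0011424 - 7.0649 \cdot 10^{-5} i$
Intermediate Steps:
$g = i \sqrt{727}$ ($g = \sqrt{-727} = i \sqrt{727} \approx 26.963 i$)
$H = - \frac{4445}{1482}$ ($H = -3 + \frac{1}{734 + 748} = -3 + \frac{1}{1482} = - \frac{4445}{1482} \approx -2.9993$)
$z{\left(J \right)} = - \frac{4445}{1482} - J$
$o{\left(p,l \right)} = 2 p$
$\frac{1}{z{\left(-875 \right)} + o{\left(g,F \right)}} = \frac{1}{\left(- \frac{4445}{1482} - -875\right) + 2 i \sqrt{727}} = \frac{1}{\left(- \frac{4445}{1482} + 875\right) + 2 i \sqrt{727}} = \frac{1}{\frac{1292305}{1482} + 2 i \sqrt{727}}$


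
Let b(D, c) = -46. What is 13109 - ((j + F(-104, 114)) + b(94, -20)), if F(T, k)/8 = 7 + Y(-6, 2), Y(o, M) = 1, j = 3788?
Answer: 9303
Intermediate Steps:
F(T, k) = 64 (F(T, k) = 8*(7 + 1) = 8*8 = 64)
13109 - ((j + F(-104, 114)) + b(94, -20)) = 13109 - ((3788 + 64) - 46) = 13109 - (3852 - 46) = 13109 - 1*3806 = 13109 - 3806 = 9303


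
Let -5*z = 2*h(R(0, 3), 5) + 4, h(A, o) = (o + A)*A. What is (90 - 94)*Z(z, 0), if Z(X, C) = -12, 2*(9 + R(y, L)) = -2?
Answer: 48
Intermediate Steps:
R(y, L) = -10 (R(y, L) = -9 + (½)*(-2) = -9 - 1 = -10)
h(A, o) = A*(A + o) (h(A, o) = (A + o)*A = A*(A + o))
z = -104/5 (z = -(2*(-10*(-10 + 5)) + 4)/5 = -(2*(-10*(-5)) + 4)/5 = -(2*50 + 4)/5 = -(100 + 4)/5 = -⅕*104 = -104/5 ≈ -20.800)
(90 - 94)*Z(z, 0) = (90 - 94)*(-12) = -4*(-12) = 48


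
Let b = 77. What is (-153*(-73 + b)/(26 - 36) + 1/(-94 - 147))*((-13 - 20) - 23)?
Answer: -4129496/1205 ≈ -3427.0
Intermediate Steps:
(-153*(-73 + b)/(26 - 36) + 1/(-94 - 147))*((-13 - 20) - 23) = (-153*(-73 + 77)/(26 - 36) + 1/(-94 - 147))*((-13 - 20) - 23) = (-153/((-10/4)) + 1/(-241))*(-33 - 23) = (-153/((-10*1/4)) - 1/241)*(-56) = (-153/(-5/2) - 1/241)*(-56) = (-153*(-2/5) - 1/241)*(-56) = (306/5 - 1/241)*(-56) = (73741/1205)*(-56) = -4129496/1205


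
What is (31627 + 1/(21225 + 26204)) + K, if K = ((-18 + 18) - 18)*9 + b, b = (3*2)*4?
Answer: 1493491782/47429 ≈ 31489.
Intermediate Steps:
b = 24 (b = 6*4 = 24)
K = -138 (K = ((-18 + 18) - 18)*9 + 24 = (0 - 18)*9 + 24 = -18*9 + 24 = -162 + 24 = -138)
(31627 + 1/(21225 + 26204)) + K = (31627 + 1/(21225 + 26204)) - 138 = (31627 + 1/47429) - 138 = 1500036984/47429 - 138 = 1493491782/47429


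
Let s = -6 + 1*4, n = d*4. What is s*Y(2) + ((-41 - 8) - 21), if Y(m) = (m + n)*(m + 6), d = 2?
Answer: -230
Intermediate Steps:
n = 8 (n = 2*4 = 8)
s = -2 (s = -6 + 4 = -2)
Y(m) = (6 + m)*(8 + m) (Y(m) = (m + 8)*(m + 6) = (8 + m)*(6 + m) = (6 + m)*(8 + m))
s*Y(2) + ((-41 - 8) - 21) = -2*(48 + 2² + 14*2) + ((-41 - 8) - 21) = -2*(48 + 4 + 28) + (-49 - 21) = -2*80 - 70 = -160 - 70 = -230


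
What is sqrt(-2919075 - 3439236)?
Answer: 3*I*sqrt(706479) ≈ 2521.6*I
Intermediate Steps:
sqrt(-2919075 - 3439236) = sqrt(-6358311) = 3*I*sqrt(706479)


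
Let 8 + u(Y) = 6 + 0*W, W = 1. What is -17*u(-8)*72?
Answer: 2448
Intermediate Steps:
u(Y) = -2 (u(Y) = -8 + (6 + 0*1) = -8 + (6 + 0) = -8 + 6 = -2)
-17*u(-8)*72 = -17*(-2)*72 = 34*72 = 2448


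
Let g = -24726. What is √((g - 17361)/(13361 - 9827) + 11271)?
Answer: √15624060202/1178 ≈ 106.11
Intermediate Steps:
√((g - 17361)/(13361 - 9827) + 11271) = √((-24726 - 17361)/(13361 - 9827) + 11271) = √(-42087/3534 + 11271) = √(-42087*1/3534 + 11271) = √(-14029/1178 + 11271) = √(13263209/1178) = √15624060202/1178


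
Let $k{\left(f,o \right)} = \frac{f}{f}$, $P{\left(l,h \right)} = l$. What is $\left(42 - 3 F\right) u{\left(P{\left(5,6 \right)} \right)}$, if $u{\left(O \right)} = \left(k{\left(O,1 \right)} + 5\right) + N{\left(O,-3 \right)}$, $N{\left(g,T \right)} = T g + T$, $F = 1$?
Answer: $-468$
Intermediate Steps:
$N{\left(g,T \right)} = T + T g$
$k{\left(f,o \right)} = 1$
$u{\left(O \right)} = 3 - 3 O$ ($u{\left(O \right)} = \left(1 + 5\right) - 3 \left(1 + O\right) = 6 - \left(3 + 3 O\right) = 3 - 3 O$)
$\left(42 - 3 F\right) u{\left(P{\left(5,6 \right)} \right)} = \left(42 - 3\right) \left(3 - 15\right) = 39 \left(-12\right) = -468$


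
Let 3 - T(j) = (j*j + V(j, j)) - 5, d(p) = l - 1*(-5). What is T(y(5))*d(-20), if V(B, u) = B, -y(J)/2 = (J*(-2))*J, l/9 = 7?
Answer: -686256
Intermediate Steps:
l = 63 (l = 9*7 = 63)
y(J) = 4*J**2 (y(J) = -2*J*(-2)*J = -2*(-2*J)*J = -(-4)*J**2 = 4*J**2)
d(p) = 68 (d(p) = 63 - 1*(-5) = 63 + 5 = 68)
T(j) = 8 - j - j**2 (T(j) = 3 - ((j*j + j) - 5) = 3 - ((j**2 + j) - 5) = 3 - ((j + j**2) - 5) = 3 - (-5 + j + j**2) = 3 + (5 - j - j**2) = 8 - j - j**2)
T(y(5))*d(-20) = (8 - 4*5**2 - (4*5**2)**2)*68 = (8 - 4*25 - (4*25)**2)*68 = (8 - 1*100 - 1*100**2)*68 = (8 - 100 - 1*10000)*68 = (8 - 100 - 10000)*68 = -10092*68 = -686256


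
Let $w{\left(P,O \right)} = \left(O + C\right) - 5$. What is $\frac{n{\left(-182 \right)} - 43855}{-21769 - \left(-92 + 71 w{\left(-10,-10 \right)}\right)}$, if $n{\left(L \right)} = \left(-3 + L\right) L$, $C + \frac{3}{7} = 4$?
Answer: $\frac{71295}{146059} \approx 0.48812$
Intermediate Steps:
$C = \frac{25}{7}$ ($C = - \frac{3}{7} + 4 = \frac{25}{7} \approx 3.5714$)
$w{\left(P,O \right)} = - \frac{10}{7} + O$ ($w{\left(P,O \right)} = \left(O + \frac{25}{7}\right) - 5 = \left(\frac{25}{7} + O\right) - 5 = - \frac{10}{7} + O$)
$n{\left(L \right)} = L \left(-3 + L\right)$
$\frac{n{\left(-182 \right)} - 43855}{-21769 - \left(-92 + 71 w{\left(-10,-10 \right)}\right)} = \frac{- 182 \left(-3 - 182\right) - 43855}{-21769 - \left(-92 + 71 \left(- \frac{10}{7} - 10\right)\right)} = \frac{\left(-182\right) \left(-185\right) - 43855}{-21769 + \left(92 - - \frac{5680}{7}\right)} = \frac{33670 - 43855}{-21769 + \left(92 + \frac{5680}{7}\right)} = - \frac{10185}{-21769 + \frac{6324}{7}} = - \frac{10185}{- \frac{146059}{7}} = \left(-10185\right) \left(- \frac{7}{146059}\right) = \frac{71295}{146059}$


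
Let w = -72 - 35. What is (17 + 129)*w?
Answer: -15622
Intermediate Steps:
w = -107
(17 + 129)*w = (17 + 129)*(-107) = 146*(-107) = -15622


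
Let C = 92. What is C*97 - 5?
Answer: 8919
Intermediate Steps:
C*97 - 5 = 92*97 - 5 = 8924 - 5 = 8919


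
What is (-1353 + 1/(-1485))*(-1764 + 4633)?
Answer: -5764412014/1485 ≈ -3.8818e+6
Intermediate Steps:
(-1353 + 1/(-1485))*(-1764 + 4633) = (-1353 - 1/1485)*2869 = -2009206/1485*2869 = -5764412014/1485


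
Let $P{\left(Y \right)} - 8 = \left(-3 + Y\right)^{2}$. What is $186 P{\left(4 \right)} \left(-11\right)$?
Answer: $-18414$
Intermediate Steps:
$P{\left(Y \right)} = 8 + \left(-3 + Y\right)^{2}$
$186 P{\left(4 \right)} \left(-11\right) = 186 \left(8 + \left(-3 + 4\right)^{2}\right) \left(-11\right) = 186 \left(8 + 1^{2}\right) \left(-11\right) = 186 \left(8 + 1\right) \left(-11\right) = 186 \cdot 9 \left(-11\right) = 1674 \left(-11\right) = -18414$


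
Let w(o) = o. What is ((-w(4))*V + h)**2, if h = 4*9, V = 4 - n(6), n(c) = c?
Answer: 1936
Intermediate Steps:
V = -2 (V = 4 - 1*6 = 4 - 6 = -2)
h = 36
((-w(4))*V + h)**2 = (-1*4*(-2) + 36)**2 = (-4*(-2) + 36)**2 = (8 + 36)**2 = 44**2 = 1936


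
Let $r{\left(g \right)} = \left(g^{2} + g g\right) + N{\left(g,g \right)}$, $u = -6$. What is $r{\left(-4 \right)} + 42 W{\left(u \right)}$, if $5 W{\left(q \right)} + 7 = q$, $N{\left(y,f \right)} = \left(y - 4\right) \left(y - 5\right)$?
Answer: $- \frac{26}{5} \approx -5.2$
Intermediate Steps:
$N{\left(y,f \right)} = \left(-5 + y\right) \left(-4 + y\right)$ ($N{\left(y,f \right)} = \left(-4 + y\right) \left(-5 + y\right) = \left(-5 + y\right) \left(-4 + y\right)$)
$r{\left(g \right)} = 20 - 9 g + 3 g^{2}$ ($r{\left(g \right)} = \left(g^{2} + g g\right) + \left(20 + g^{2} - 9 g\right) = \left(g^{2} + g^{2}\right) + \left(20 + g^{2} - 9 g\right) = 2 g^{2} + \left(20 + g^{2} - 9 g\right) = 20 - 9 g + 3 g^{2}$)
$W{\left(q \right)} = - \frac{7}{5} + \frac{q}{5}$
$r{\left(-4 \right)} + 42 W{\left(u \right)} = \left(20 - -36 + 3 \left(-4\right)^{2}\right) + 42 \left(- \frac{7}{5} + \frac{1}{5} \left(-6\right)\right) = \left(20 + 36 + 3 \cdot 16\right) + 42 \left(- \frac{7}{5} - \frac{6}{5}\right) = \left(20 + 36 + 48\right) + 42 \left(- \frac{13}{5}\right) = 104 - \frac{546}{5} = - \frac{26}{5}$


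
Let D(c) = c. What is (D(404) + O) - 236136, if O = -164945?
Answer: -400677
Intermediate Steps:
(D(404) + O) - 236136 = (404 - 164945) - 236136 = -164541 - 236136 = -400677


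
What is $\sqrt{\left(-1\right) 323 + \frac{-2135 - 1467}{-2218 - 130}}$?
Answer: $\frac{i \sqrt{443068774}}{1174} \approx 17.929 i$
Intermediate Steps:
$\sqrt{\left(-1\right) 323 + \frac{-2135 - 1467}{-2218 - 130}} = \sqrt{-323 - \frac{3602}{-2348}} = \sqrt{-323 - - \frac{1801}{1174}} = \sqrt{-323 + \frac{1801}{1174}} = \sqrt{- \frac{377401}{1174}} = \frac{i \sqrt{443068774}}{1174}$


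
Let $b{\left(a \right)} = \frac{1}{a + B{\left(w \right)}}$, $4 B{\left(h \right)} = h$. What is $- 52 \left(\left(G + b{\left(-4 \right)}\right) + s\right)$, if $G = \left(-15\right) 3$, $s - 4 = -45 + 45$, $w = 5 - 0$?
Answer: $\frac{23660}{11} \approx 2150.9$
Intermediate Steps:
$w = 5$ ($w = 5 + 0 = 5$)
$B{\left(h \right)} = \frac{h}{4}$
$s = 4$ ($s = 4 + \left(-45 + 45\right) = 4 + 0 = 4$)
$b{\left(a \right)} = \frac{1}{\frac{5}{4} + a}$ ($b{\left(a \right)} = \frac{1}{a + \frac{1}{4} \cdot 5} = \frac{1}{a + \frac{5}{4}} = \frac{1}{\frac{5}{4} + a}$)
$G = -45$
$- 52 \left(\left(G + b{\left(-4 \right)}\right) + s\right) = - 52 \left(\left(-45 + \frac{4}{5 + 4 \left(-4\right)}\right) + 4\right) = - 52 \left(\left(-45 + \frac{4}{5 - 16}\right) + 4\right) = - 52 \left(\left(-45 + \frac{4}{-11}\right) + 4\right) = - 52 \left(\left(-45 + 4 \left(- \frac{1}{11}\right)\right) + 4\right) = - 52 \left(\left(-45 - \frac{4}{11}\right) + 4\right) = - 52 \left(- \frac{499}{11} + 4\right) = \left(-52\right) \left(- \frac{455}{11}\right) = \frac{23660}{11}$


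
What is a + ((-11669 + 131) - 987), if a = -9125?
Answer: -21650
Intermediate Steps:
a + ((-11669 + 131) - 987) = -9125 + ((-11669 + 131) - 987) = -9125 + (-11538 - 987) = -9125 - 12525 = -21650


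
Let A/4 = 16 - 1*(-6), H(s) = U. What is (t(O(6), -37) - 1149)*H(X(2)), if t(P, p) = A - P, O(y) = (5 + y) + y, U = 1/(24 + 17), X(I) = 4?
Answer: -1078/41 ≈ -26.293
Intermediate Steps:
U = 1/41 ≈ 0.024390
H(s) = 1/41
A = 88 (A = 4*(16 - 1*(-6)) = 4*(16 + 6) = 4*22 = 88)
O(y) = 5 + 2*y
t(P, p) = 88 - P
(t(O(6), -37) - 1149)*H(X(2)) = ((88 - (5 + 2*6)) - 1149)*(1/41) = ((88 - (5 + 12)) - 1149)*(1/41) = ((88 - 1*17) - 1149)*(1/41) = ((88 - 17) - 1149)*(1/41) = (71 - 1149)*(1/41) = -1078*1/41 = -1078/41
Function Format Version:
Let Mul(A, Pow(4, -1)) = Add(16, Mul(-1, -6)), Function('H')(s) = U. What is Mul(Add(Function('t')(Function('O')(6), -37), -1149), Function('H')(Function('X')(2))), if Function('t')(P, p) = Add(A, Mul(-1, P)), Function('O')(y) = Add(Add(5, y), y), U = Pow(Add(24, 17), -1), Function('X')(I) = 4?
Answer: Rational(-1078, 41) ≈ -26.293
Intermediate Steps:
U = Rational(1, 41) (U = Pow(41, -1) = Rational(1, 41) ≈ 0.024390)
Function('H')(s) = Rational(1, 41)
A = 88 (A = Mul(4, Add(16, Mul(-1, -6))) = Mul(4, Add(16, 6)) = Mul(4, 22) = 88)
Function('O')(y) = Add(5, Mul(2, y))
Function('t')(P, p) = Add(88, Mul(-1, P))
Mul(Add(Function('t')(Function('O')(6), -37), -1149), Function('H')(Function('X')(2))) = Mul(Add(Add(88, Mul(-1, Add(5, Mul(2, 6)))), -1149), Rational(1, 41)) = Mul(Add(Add(88, Mul(-1, Add(5, 12))), -1149), Rational(1, 41)) = Mul(Add(Add(88, Mul(-1, 17)), -1149), Rational(1, 41)) = Mul(Add(Add(88, -17), -1149), Rational(1, 41)) = Mul(Add(71, -1149), Rational(1, 41)) = Mul(-1078, Rational(1, 41)) = Rational(-1078, 41)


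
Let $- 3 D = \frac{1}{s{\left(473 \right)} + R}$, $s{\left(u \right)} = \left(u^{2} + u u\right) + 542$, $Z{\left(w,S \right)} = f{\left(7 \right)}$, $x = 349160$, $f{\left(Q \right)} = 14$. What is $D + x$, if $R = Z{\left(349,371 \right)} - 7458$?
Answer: $\frac{461473598879}{1321668} \approx 3.4916 \cdot 10^{5}$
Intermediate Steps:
$Z{\left(w,S \right)} = 14$
$s{\left(u \right)} = 542 + 2 u^{2}$ ($s{\left(u \right)} = \left(u^{2} + u^{2}\right) + 542 = 2 u^{2} + 542 = 542 + 2 u^{2}$)
$R = -7444$ ($R = 14 - 7458 = -7444$)
$D = - \frac{1}{1321668}$ ($D = - \frac{1}{3 \left(\left(542 + 2 \cdot 473^{2}\right) - 7444\right)} = - \frac{1}{3 \left(\left(542 + 2 \cdot 223729\right) - 7444\right)} = - \frac{1}{3 \left(\left(542 + 447458\right) - 7444\right)} = - \frac{1}{3 \left(448000 - 7444\right)} = - \frac{1}{3 \cdot 440556} = \left(- \frac{1}{3}\right) \frac{1}{440556} = - \frac{1}{1321668} \approx -7.5662 \cdot 10^{-7}$)
$D + x = - \frac{1}{1321668} + 349160 = \frac{461473598879}{1321668}$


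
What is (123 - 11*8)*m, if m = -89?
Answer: -3115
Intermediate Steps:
(123 - 11*8)*m = (123 - 11*8)*(-89) = (123 - 88)*(-89) = 35*(-89) = -3115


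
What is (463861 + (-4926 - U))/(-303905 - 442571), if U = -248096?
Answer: -707031/746476 ≈ -0.94716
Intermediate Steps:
(463861 + (-4926 - U))/(-303905 - 442571) = (463861 + (-4926 - 1*(-248096)))/(-303905 - 442571) = (463861 + (-4926 + 248096))/(-746476) = (463861 + 243170)*(-1/746476) = 707031*(-1/746476) = -707031/746476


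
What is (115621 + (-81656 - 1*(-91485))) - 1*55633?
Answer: 69817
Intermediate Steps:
(115621 + (-81656 - 1*(-91485))) - 1*55633 = (115621 + (-81656 + 91485)) - 55633 = (115621 + 9829) - 55633 = 125450 - 55633 = 69817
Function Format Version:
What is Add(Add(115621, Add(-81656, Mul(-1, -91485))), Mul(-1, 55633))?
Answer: 69817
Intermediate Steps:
Add(Add(115621, Add(-81656, Mul(-1, -91485))), Mul(-1, 55633)) = Add(Add(115621, Add(-81656, 91485)), -55633) = Add(Add(115621, 9829), -55633) = Add(125450, -55633) = 69817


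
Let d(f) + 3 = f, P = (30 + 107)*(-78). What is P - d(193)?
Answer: -10876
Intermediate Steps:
P = -10686 (P = 137*(-78) = -10686)
d(f) = -3 + f
P - d(193) = -10686 - (-3 + 193) = -10686 - 1*190 = -10686 - 190 = -10876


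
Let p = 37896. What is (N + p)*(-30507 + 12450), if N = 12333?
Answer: -906985053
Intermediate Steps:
(N + p)*(-30507 + 12450) = (12333 + 37896)*(-30507 + 12450) = 50229*(-18057) = -906985053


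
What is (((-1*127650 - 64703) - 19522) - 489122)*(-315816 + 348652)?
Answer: -23017937492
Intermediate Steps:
(((-1*127650 - 64703) - 19522) - 489122)*(-315816 + 348652) = (((-127650 - 64703) - 19522) - 489122)*32836 = ((-192353 - 19522) - 489122)*32836 = (-211875 - 489122)*32836 = -700997*32836 = -23017937492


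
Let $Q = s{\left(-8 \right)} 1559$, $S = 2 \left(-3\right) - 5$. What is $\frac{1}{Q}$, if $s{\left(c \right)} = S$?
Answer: $- \frac{1}{17149} \approx -5.8312 \cdot 10^{-5}$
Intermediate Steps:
$S = -11$ ($S = -6 - 5 = -11$)
$s{\left(c \right)} = -11$
$Q = -17149$ ($Q = \left(-11\right) 1559 = -17149$)
$\frac{1}{Q} = \frac{1}{-17149} = - \frac{1}{17149}$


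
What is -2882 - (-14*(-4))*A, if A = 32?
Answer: -4674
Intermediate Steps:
-2882 - (-14*(-4))*A = -2882 - (-14*(-4))*32 = -2882 - 56*32 = -2882 - 1*1792 = -2882 - 1792 = -4674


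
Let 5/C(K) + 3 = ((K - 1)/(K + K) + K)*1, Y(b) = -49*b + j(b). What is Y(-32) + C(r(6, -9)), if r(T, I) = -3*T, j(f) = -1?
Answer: 1154699/737 ≈ 1566.8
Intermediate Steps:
Y(b) = -1 - 49*b (Y(b) = -49*b - 1 = -1 - 49*b)
C(K) = 5/(-3 + K + (-1 + K)/(2*K)) (C(K) = 5/(-3 + ((K - 1)/(K + K) + K)*1) = 5/(-3 + ((-1 + K)/((2*K)) + K)*1) = 5/(-3 + ((-1 + K)*(1/(2*K)) + K)*1) = 5/(-3 + ((-1 + K)/(2*K) + K)*1) = 5/(-3 + (K + (-1 + K)/(2*K))*1) = 5/(-3 + (K + (-1 + K)/(2*K))) = 5/(-3 + K + (-1 + K)/(2*K)))
Y(-32) + C(r(6, -9)) = (-1 - 49*(-32)) + 10*(-3*6)/(-1 - (-15)*6 + 2*(-3*6)²) = (-1 + 1568) + 10*(-18)/(-1 - 5*(-18) + 2*(-18)²) = 1567 + 10*(-18)/(-1 + 90 + 2*324) = 1567 + 10*(-18)/(-1 + 90 + 648) = 1567 + 10*(-18)/737 = 1567 + 10*(-18)*(1/737) = 1567 - 180/737 = 1154699/737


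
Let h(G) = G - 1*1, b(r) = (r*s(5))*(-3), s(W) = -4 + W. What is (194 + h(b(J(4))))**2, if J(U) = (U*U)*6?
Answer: 9025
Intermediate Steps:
J(U) = 6*U**2 (J(U) = U**2*6 = 6*U**2)
b(r) = -3*r (b(r) = (r*(-4 + 5))*(-3) = (r*1)*(-3) = r*(-3) = -3*r)
h(G) = -1 + G (h(G) = G - 1 = -1 + G)
(194 + h(b(J(4))))**2 = (194 + (-1 - 18*4**2))**2 = (194 + (-1 - 18*16))**2 = (194 + (-1 - 3*96))**2 = (194 + (-1 - 288))**2 = (194 - 289)**2 = (-95)**2 = 9025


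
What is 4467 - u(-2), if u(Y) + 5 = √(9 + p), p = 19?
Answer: 4472 - 2*√7 ≈ 4466.7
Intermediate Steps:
u(Y) = -5 + 2*√7 (u(Y) = -5 + √(9 + 19) = -5 + √28 = -5 + 2*√7)
4467 - u(-2) = 4467 - (-5 + 2*√7) = 4467 + (5 - 2*√7) = 4472 - 2*√7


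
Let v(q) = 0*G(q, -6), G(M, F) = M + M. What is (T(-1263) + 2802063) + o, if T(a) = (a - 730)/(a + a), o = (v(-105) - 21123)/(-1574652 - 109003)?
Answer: 11916932251430503/4252912530 ≈ 2.8021e+6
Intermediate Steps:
G(M, F) = 2*M
v(q) = 0 (v(q) = 0*(2*q) = 0)
o = 21123/1683655 (o = (0 - 21123)/(-1574652 - 109003) = -21123/(-1683655) = -21123*(-1/1683655) = 21123/1683655 ≈ 0.012546)
T(a) = (-730 + a)/(2*a) (T(a) = (-730 + a)/((2*a)) = (-730 + a)*(1/(2*a)) = (-730 + a)/(2*a))
(T(-1263) + 2802063) + o = ((1/2)*(-730 - 1263)/(-1263) + 2802063) + 21123/1683655 = ((1/2)*(-1/1263)*(-1993) + 2802063) + 21123/1683655 = (1993/2526 + 2802063) + 21123/1683655 = 7078013131/2526 + 21123/1683655 = 11916932251430503/4252912530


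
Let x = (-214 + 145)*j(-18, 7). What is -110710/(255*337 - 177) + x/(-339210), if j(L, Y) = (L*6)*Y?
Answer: -1167428317/808054755 ≈ -1.4447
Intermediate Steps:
j(L, Y) = 6*L*Y (j(L, Y) = (6*L)*Y = 6*L*Y)
x = 52164 (x = (-214 + 145)*(6*(-18)*7) = -69*(-756) = 52164)
-110710/(255*337 - 177) + x/(-339210) = -110710/(255*337 - 177) + 52164/(-339210) = -110710/(85935 - 177) + 52164*(-1/339210) = -110710/85758 - 2898/18845 = -110710*1/85758 - 2898/18845 = -55355/42879 - 2898/18845 = -1167428317/808054755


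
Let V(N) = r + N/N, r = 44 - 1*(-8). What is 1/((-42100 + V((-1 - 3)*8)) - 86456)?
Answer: -1/128503 ≈ -7.7819e-6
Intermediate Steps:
r = 52 (r = 44 + 8 = 52)
V(N) = 53 (V(N) = 52 + N/N = 52 + 1 = 53)
1/((-42100 + V((-1 - 3)*8)) - 86456) = 1/((-42100 + 53) - 86456) = 1/(-42047 - 86456) = 1/(-128503) = -1/128503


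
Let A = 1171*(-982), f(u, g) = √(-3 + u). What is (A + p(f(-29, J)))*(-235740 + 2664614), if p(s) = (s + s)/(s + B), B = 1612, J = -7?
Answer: 4857748*(-574960*√2 + 231709283*I)/(√2 - 403*I) ≈ -2.793e+12 + 17048.0*I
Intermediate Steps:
A = -1149922
p(s) = 2*s/(1612 + s) (p(s) = (s + s)/(s + 1612) = (2*s)/(1612 + s) = 2*s/(1612 + s))
(A + p(f(-29, J)))*(-235740 + 2664614) = (-1149922 + 2*√(-3 - 29)/(1612 + √(-3 - 29)))*(-235740 + 2664614) = (-1149922 + 2*√(-32)/(1612 + √(-32)))*2428874 = (-1149922 + 2*(4*I*√2)/(1612 + 4*I*√2))*2428874 = (-1149922 + 8*I*√2/(1612 + 4*I*√2))*2428874 = -2793015647828 + 19430992*I*√2/(1612 + 4*I*√2)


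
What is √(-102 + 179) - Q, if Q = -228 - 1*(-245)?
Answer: -17 + √77 ≈ -8.2250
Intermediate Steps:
Q = 17 (Q = -228 + 245 = 17)
√(-102 + 179) - Q = √(-102 + 179) - 1*17 = √77 - 17 = -17 + √77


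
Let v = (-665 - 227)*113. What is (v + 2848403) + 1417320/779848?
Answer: 267839655132/97481 ≈ 2.7476e+6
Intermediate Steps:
v = -100796 (v = -892*113 = -100796)
(v + 2848403) + 1417320/779848 = (-100796 + 2848403) + 1417320/779848 = 2747607 + 1417320*(1/779848) = 2747607 + 177165/97481 = 267839655132/97481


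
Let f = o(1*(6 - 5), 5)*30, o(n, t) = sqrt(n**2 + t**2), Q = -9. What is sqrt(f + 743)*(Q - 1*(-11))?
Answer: 2*sqrt(743 + 30*sqrt(26)) ≈ 59.866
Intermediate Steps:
f = 30*sqrt(26) (f = sqrt((1*(6 - 5))**2 + 5**2)*30 = sqrt((1*1)**2 + 25)*30 = sqrt(1**2 + 25)*30 = sqrt(1 + 25)*30 = sqrt(26)*30 = 30*sqrt(26) ≈ 152.97)
sqrt(f + 743)*(Q - 1*(-11)) = sqrt(30*sqrt(26) + 743)*(-9 - 1*(-11)) = sqrt(743 + 30*sqrt(26))*(-9 + 11) = sqrt(743 + 30*sqrt(26))*2 = 2*sqrt(743 + 30*sqrt(26))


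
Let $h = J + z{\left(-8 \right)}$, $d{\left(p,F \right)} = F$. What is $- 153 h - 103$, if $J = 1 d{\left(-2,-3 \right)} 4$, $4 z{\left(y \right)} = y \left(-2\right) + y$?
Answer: $1427$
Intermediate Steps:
$z{\left(y \right)} = - \frac{y}{4}$ ($z{\left(y \right)} = \frac{y \left(-2\right) + y}{4} = \frac{- 2 y + y}{4} = \frac{\left(-1\right) y}{4} = - \frac{y}{4}$)
$J = -12$ ($J = 1 \left(-3\right) 4 = \left(-3\right) 4 = -12$)
$h = -10$ ($h = -12 - -2 = -12 + 2 = -10$)
$- 153 h - 103 = \left(-153\right) \left(-10\right) - 103 = 1530 - 103 = 1427$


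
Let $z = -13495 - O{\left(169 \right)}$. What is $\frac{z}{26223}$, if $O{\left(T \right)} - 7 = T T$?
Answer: $- \frac{14021}{8741} \approx -1.604$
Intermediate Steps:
$O{\left(T \right)} = 7 + T^{2}$ ($O{\left(T \right)} = 7 + T T = 7 + T^{2}$)
$z = -42063$ ($z = -13495 - \left(7 + 169^{2}\right) = -13495 - \left(7 + 28561\right) = -13495 - 28568 = -42063$)
$\frac{z}{26223} = - \frac{42063}{26223} = \left(-42063\right) \frac{1}{26223} = - \frac{14021}{8741}$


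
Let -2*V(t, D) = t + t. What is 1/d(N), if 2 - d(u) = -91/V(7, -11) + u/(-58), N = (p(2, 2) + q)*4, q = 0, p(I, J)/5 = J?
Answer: -29/299 ≈ -0.096990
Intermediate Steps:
p(I, J) = 5*J
V(t, D) = -t (V(t, D) = -(t + t)/2 = -t)
N = 40 (N = (5*2 + 0)*4 = (10 + 0)*4 = 10*4 = 40)
d(u) = -11 + u/58 (d(u) = 2 - (-91/((-1*7)) + u/(-58)) = 2 - (-91/(-7) + u*(-1/58)) = 2 - (-91*(-⅐) - u/58) = 2 - (13 - u/58) = 2 + (-13 + u/58) = -11 + u/58)
1/d(N) = 1/(-11 + (1/58)*40) = 1/(-11 + 20/29) = 1/(-299/29) = -29/299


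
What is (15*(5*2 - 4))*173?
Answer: 15570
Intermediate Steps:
(15*(5*2 - 4))*173 = (15*(10 - 4))*173 = (15*6)*173 = 90*173 = 15570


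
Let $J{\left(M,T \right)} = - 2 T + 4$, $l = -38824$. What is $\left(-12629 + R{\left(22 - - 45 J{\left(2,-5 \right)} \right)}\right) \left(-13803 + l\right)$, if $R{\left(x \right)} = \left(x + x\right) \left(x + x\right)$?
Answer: $-88823166449$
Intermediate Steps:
$J{\left(M,T \right)} = 4 - 2 T$
$R{\left(x \right)} = 4 x^{2}$ ($R{\left(x \right)} = 2 x 2 x = 4 x^{2}$)
$\left(-12629 + R{\left(22 - - 45 J{\left(2,-5 \right)} \right)}\right) \left(-13803 + l\right) = \left(-12629 + 4 \left(22 - - 45 \left(4 - -10\right)\right)^{2}\right) \left(-13803 - 38824\right) = \left(-12629 + 4 \left(22 - - 45 \left(4 + 10\right)\right)^{2}\right) \left(-52627\right) = \left(-12629 + 4 \left(22 - \left(-45\right) 14\right)^{2}\right) \left(-52627\right) = \left(-12629 + 4 \left(22 - -630\right)^{2}\right) \left(-52627\right) = \left(-12629 + 4 \left(22 + 630\right)^{2}\right) \left(-52627\right) = \left(-12629 + 4 \cdot 652^{2}\right) \left(-52627\right) = \left(-12629 + 4 \cdot 425104\right) \left(-52627\right) = \left(-12629 + 1700416\right) \left(-52627\right) = 1687787 \left(-52627\right) = -88823166449$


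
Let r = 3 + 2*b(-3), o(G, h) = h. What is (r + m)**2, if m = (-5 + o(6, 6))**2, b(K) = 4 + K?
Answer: 36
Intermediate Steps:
m = 1 (m = (-5 + 6)**2 = 1**2 = 1)
r = 5 (r = 3 + 2*(4 - 3) = 3 + 2*1 = 3 + 2 = 5)
(r + m)**2 = (5 + 1)**2 = 6**2 = 36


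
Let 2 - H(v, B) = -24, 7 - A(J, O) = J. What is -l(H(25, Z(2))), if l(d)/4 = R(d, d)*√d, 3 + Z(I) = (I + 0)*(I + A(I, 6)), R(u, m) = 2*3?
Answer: -24*√26 ≈ -122.38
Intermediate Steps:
R(u, m) = 6
A(J, O) = 7 - J
Z(I) = -3 + 7*I (Z(I) = -3 + (I + 0)*(I + (7 - I)) = -3 + I*7 = -3 + 7*I)
H(v, B) = 26 (H(v, B) = 2 - 1*(-24) = 2 + 24 = 26)
l(d) = 24*√d (l(d) = 4*(6*√d) = 24*√d)
-l(H(25, Z(2))) = -24*√26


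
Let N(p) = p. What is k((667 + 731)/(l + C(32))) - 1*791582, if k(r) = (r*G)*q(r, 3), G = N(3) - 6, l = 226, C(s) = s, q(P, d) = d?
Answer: -34040123/43 ≈ -7.9163e+5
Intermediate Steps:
G = -3 (G = 3 - 6 = -3)
k(r) = -9*r (k(r) = (r*(-3))*3 = -3*r*3 = -9*r)
k((667 + 731)/(l + C(32))) - 1*791582 = -9*(667 + 731)/(226 + 32) - 1*791582 = -12582/258 - 791582 = -9*233/43 - 791582 = -2097/43 - 791582 = -34040123/43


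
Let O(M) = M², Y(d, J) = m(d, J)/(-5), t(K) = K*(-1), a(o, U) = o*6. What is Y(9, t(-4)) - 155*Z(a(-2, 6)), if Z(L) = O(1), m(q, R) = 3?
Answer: -778/5 ≈ -155.60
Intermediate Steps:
a(o, U) = 6*o
t(K) = -K
Y(d, J) = -⅗ (Y(d, J) = 3/(-5) = 3*(-⅕) = -⅗)
Z(L) = 1 (Z(L) = 1² = 1)
Y(9, t(-4)) - 155*Z(a(-2, 6)) = -⅗ - 155*1 = -⅗ - 155 = -778/5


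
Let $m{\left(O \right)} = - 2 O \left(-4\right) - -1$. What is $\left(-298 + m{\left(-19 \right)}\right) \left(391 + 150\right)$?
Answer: $-242909$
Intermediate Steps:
$m{\left(O \right)} = 1 + 8 O$ ($m{\left(O \right)} = 8 O + 1 = 1 + 8 O$)
$\left(-298 + m{\left(-19 \right)}\right) \left(391 + 150\right) = \left(-298 + \left(1 + 8 \left(-19\right)\right)\right) \left(391 + 150\right) = \left(-298 + \left(1 - 152\right)\right) 541 = \left(-298 - 151\right) 541 = \left(-449\right) 541 = -242909$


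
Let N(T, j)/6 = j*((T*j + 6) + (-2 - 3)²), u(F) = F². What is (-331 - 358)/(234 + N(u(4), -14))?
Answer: -689/16446 ≈ -0.041895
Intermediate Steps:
N(T, j) = 6*j*(31 + T*j) (N(T, j) = 6*(j*((T*j + 6) + (-2 - 3)²)) = 6*(j*((6 + T*j) + (-5)²)) = 6*(j*((6 + T*j) + 25)) = 6*(j*(31 + T*j)) = 6*j*(31 + T*j))
(-331 - 358)/(234 + N(u(4), -14)) = (-331 - 358)/(234 + 6*(-14)*(31 + 4²*(-14))) = -689/(234 + 6*(-14)*(31 + 16*(-14))) = -689/(234 + 6*(-14)*(31 - 224)) = -689/(234 + 6*(-14)*(-193)) = -689/(234 + 16212) = -689/16446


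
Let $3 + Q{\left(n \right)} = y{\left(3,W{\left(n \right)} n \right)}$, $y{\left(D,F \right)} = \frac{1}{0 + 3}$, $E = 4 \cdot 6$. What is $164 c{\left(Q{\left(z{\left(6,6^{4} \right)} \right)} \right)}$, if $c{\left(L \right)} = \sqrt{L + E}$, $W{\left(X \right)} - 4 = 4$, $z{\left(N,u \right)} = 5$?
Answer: $\frac{1312 \sqrt{3}}{3} \approx 757.48$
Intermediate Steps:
$W{\left(X \right)} = 8$ ($W{\left(X \right)} = 4 + 4 = 8$)
$E = 24$
$y{\left(D,F \right)} = \frac{1}{3}$
$Q{\left(n \right)} = - \frac{8}{3}$ ($Q{\left(n \right)} = -3 + \frac{1}{3} = - \frac{8}{3}$)
$c{\left(L \right)} = \sqrt{24 + L}$ ($c{\left(L \right)} = \sqrt{L + 24} = \sqrt{24 + L}$)
$164 c{\left(Q{\left(z{\left(6,6^{4} \right)} \right)} \right)} = 164 \sqrt{24 - \frac{8}{3}} = 164 \sqrt{\frac{64}{3}} = 164 \frac{8 \sqrt{3}}{3} = \frac{1312 \sqrt{3}}{3}$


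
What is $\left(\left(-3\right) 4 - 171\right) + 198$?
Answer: $15$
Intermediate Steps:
$\left(\left(-3\right) 4 - 171\right) + 198 = \left(-12 - 171\right) + 198 = -183 + 198 = 15$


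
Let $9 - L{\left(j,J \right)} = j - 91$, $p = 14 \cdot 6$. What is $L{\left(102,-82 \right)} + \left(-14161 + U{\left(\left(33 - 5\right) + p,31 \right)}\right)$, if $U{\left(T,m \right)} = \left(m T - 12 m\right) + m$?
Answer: $-11032$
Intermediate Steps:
$p = 84$
$L{\left(j,J \right)} = 100 - j$ ($L{\left(j,J \right)} = 9 - \left(j - 91\right) = 9 - \left(-91 + j\right) = 100 - j$)
$U{\left(T,m \right)} = - 11 m + T m$ ($U{\left(T,m \right)} = \left(T m - 12 m\right) + m = \left(- 12 m + T m\right) + m = - 11 m + T m$)
$L{\left(102,-82 \right)} + \left(-14161 + U{\left(\left(33 - 5\right) + p,31 \right)}\right) = \left(100 - 102\right) - \left(14161 - 31 \left(-11 + \left(\left(33 - 5\right) + 84\right)\right)\right) = \left(100 - 102\right) - \left(14161 - 31 \left(-11 + \left(28 + 84\right)\right)\right) = -2 - \left(14161 - 31 \left(-11 + 112\right)\right) = -2 + \left(-14161 + 31 \cdot 101\right) = -2 + \left(-14161 + 3131\right) = -2 - 11030 = -11032$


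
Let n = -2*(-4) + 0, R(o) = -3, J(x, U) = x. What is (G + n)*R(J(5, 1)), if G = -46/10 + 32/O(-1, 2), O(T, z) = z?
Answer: -291/5 ≈ -58.200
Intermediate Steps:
n = 8 (n = 8 + 0 = 8)
G = 57/5 (G = -46/10 + 32/2 = -46*1/10 + 32*(1/2) = -23/5 + 16 = 57/5 ≈ 11.400)
(G + n)*R(J(5, 1)) = (57/5 + 8)*(-3) = (97/5)*(-3) = -291/5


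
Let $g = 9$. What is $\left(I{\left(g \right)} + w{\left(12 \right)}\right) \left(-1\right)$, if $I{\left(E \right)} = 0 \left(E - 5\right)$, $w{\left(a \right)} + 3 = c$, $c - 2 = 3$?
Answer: $-2$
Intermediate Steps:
$c = 5$ ($c = 2 + 3 = 5$)
$w{\left(a \right)} = 2$ ($w{\left(a \right)} = -3 + 5 = 2$)
$I{\left(E \right)} = 0$ ($I{\left(E \right)} = 0 \left(-5 + E\right) = 0$)
$\left(I{\left(g \right)} + w{\left(12 \right)}\right) \left(-1\right) = \left(0 + 2\right) \left(-1\right) = 2 \left(-1\right) = -2$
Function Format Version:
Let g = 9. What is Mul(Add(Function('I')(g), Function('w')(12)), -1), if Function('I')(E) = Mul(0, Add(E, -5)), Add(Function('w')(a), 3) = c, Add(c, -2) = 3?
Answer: -2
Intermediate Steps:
c = 5 (c = Add(2, 3) = 5)
Function('w')(a) = 2 (Function('w')(a) = Add(-3, 5) = 2)
Function('I')(E) = 0 (Function('I')(E) = Mul(0, Add(-5, E)) = 0)
Mul(Add(Function('I')(g), Function('w')(12)), -1) = Mul(Add(0, 2), -1) = Mul(2, -1) = -2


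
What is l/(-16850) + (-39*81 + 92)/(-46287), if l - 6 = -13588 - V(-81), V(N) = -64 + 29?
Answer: 678728939/779935950 ≈ 0.87024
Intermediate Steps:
V(N) = -35
l = -13547 (l = 6 + (-13588 - 1*(-35)) = 6 + (-13588 + 35) = 6 - 13553 = -13547)
l/(-16850) + (-39*81 + 92)/(-46287) = -13547/(-16850) + (-39*81 + 92)/(-46287) = -13547*(-1/16850) + (-3159 + 92)*(-1/46287) = 13547/16850 - 3067*(-1/46287) = 13547/16850 + 3067/46287 = 678728939/779935950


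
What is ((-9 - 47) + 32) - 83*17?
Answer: -1435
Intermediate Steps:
((-9 - 47) + 32) - 83*17 = (-56 + 32) - 1411 = -24 - 1411 = -1435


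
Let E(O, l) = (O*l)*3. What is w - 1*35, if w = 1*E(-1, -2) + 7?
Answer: -22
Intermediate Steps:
E(O, l) = 3*O*l
w = 13 (w = 1*(3*(-1)*(-2)) + 7 = 1*6 + 7 = 6 + 7 = 13)
w - 1*35 = 13 - 1*35 = 13 - 35 = -22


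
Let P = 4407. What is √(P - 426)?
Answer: √3981 ≈ 63.095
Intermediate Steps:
√(P - 426) = √(4407 - 426) = √3981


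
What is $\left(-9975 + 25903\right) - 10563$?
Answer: $5365$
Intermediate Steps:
$\left(-9975 + 25903\right) - 10563 = 15928 - 10563 = 5365$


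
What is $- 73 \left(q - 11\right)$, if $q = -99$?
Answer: $8030$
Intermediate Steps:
$- 73 \left(q - 11\right) = - 73 \left(-99 - 11\right) = \left(-73\right) \left(-110\right) = 8030$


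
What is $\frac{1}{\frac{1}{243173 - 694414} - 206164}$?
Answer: $- \frac{451241}{93029649525} \approx -4.8505 \cdot 10^{-6}$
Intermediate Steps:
$\frac{1}{\frac{1}{243173 - 694414} - 206164} = \frac{1}{\frac{1}{-451241} - 206164} = \frac{1}{- \frac{1}{451241} - 206164} = \frac{1}{- \frac{93029649525}{451241}} = - \frac{451241}{93029649525}$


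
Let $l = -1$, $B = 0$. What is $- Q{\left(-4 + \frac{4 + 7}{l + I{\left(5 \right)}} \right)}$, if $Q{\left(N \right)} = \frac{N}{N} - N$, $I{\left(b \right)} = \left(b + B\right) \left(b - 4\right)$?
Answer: $- \frac{9}{4} \approx -2.25$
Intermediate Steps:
$I{\left(b \right)} = b \left(-4 + b\right)$ ($I{\left(b \right)} = \left(b + 0\right) \left(b - 4\right) = b \left(-4 + b\right)$)
$Q{\left(N \right)} = 1 - N$
$- Q{\left(-4 + \frac{4 + 7}{l + I{\left(5 \right)}} \right)} = - (1 - \left(-4 + \frac{4 + 7}{-1 + 5 \left(-4 + 5\right)}\right)) = - (1 - \left(-4 + \frac{11}{-1 + 5 \cdot 1}\right)) = - (1 - \left(-4 + \frac{11}{-1 + 5}\right)) = - (1 - \left(-4 + \frac{11}{4}\right)) = - (1 - - \frac{5}{4}) = - (1 + \frac{5}{4}) = \left(-1\right) \frac{9}{4} = - \frac{9}{4}$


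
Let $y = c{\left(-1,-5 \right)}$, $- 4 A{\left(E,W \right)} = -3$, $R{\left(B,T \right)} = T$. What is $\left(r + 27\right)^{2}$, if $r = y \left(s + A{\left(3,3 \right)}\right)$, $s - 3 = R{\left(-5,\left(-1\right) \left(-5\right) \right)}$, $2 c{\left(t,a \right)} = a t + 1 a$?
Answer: $729$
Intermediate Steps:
$c{\left(t,a \right)} = \frac{a}{2} + \frac{a t}{2}$ ($c{\left(t,a \right)} = \frac{a t + 1 a}{2} = \frac{a t + a}{2} = \frac{a + a t}{2} = \frac{a}{2} + \frac{a t}{2}$)
$A{\left(E,W \right)} = \frac{3}{4}$ ($A{\left(E,W \right)} = \left(- \frac{1}{4}\right) \left(-3\right) = \frac{3}{4}$)
$y = 0$ ($y = \frac{1}{2} \left(-5\right) \left(1 - 1\right) = \frac{1}{2} \left(-5\right) 0 = 0$)
$s = 8$ ($s = 3 - -5 = 3 + 5 = 8$)
$r = 0$ ($r = 0 \left(8 + \frac{3}{4}\right) = 0 \cdot \frac{35}{4} = 0$)
$\left(r + 27\right)^{2} = \left(0 + 27\right)^{2} = 27^{2} = 729$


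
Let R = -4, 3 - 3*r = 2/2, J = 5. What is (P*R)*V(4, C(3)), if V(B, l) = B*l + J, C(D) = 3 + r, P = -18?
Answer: 1416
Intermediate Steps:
r = ⅔ (r = 1 - 2/(3*2) = 1 - ⅓*1 = 1 - ⅓ = ⅔ ≈ 0.66667)
C(D) = 11/3 (C(D) = 3 + ⅔ = 11/3)
V(B, l) = 5 + B*l (V(B, l) = B*l + 5 = 5 + B*l)
(P*R)*V(4, C(3)) = (-18*(-4))*(5 + 4*(11/3)) = 72*(5 + 44/3) = 72*(59/3) = 1416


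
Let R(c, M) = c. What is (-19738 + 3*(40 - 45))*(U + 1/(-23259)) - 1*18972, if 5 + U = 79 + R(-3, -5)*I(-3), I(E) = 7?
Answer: -24791306426/23259 ≈ -1.0659e+6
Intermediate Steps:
U = 53 (U = -5 + (79 - 3*7) = -5 + (79 - 21) = -5 + 58 = 53)
(-19738 + 3*(40 - 45))*(U + 1/(-23259)) - 1*18972 = (-19738 + 3*(40 - 45))*(53 + 1/(-23259)) - 1*18972 = (-19738 + 3*(-5))*(53 - 1/23259) - 18972 = (-19738 - 15)*(1232726/23259) - 18972 = -19753*1232726/23259 - 18972 = -24350036678/23259 - 18972 = -24791306426/23259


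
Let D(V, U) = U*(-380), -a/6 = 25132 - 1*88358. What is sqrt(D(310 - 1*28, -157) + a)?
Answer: 2*sqrt(109754) ≈ 662.58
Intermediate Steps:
a = 379356 (a = -6*(25132 - 1*88358) = -6*(25132 - 88358) = -6*(-63226) = 379356)
D(V, U) = -380*U
sqrt(D(310 - 1*28, -157) + a) = sqrt(-380*(-157) + 379356) = sqrt(59660 + 379356) = sqrt(439016) = 2*sqrt(109754)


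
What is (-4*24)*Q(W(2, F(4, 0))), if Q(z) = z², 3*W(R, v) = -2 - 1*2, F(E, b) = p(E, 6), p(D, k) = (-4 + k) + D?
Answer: -512/3 ≈ -170.67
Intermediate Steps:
p(D, k) = -4 + D + k
F(E, b) = 2 + E (F(E, b) = -4 + E + 6 = 2 + E)
W(R, v) = -4/3 (W(R, v) = (-2 - 1*2)/3 = (-2 - 2)/3 = (⅓)*(-4) = -4/3)
(-4*24)*Q(W(2, F(4, 0))) = (-4*24)*(-4/3)² = -96*16/9 = -512/3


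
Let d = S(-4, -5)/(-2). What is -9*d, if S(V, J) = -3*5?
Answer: -135/2 ≈ -67.500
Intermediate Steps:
S(V, J) = -15
d = 15/2 (d = -15/(-2) = -15*(-½) = 15/2 ≈ 7.5000)
-9*d = -9*15/2 = -135/2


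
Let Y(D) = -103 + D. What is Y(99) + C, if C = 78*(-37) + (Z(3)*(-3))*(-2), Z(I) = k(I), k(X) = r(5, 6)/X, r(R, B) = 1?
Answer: -2888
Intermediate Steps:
k(X) = 1/X
Z(I) = 1/I
C = -2884 (C = 78*(-37) + (-3/3)*(-2) = -2886 + ((1/3)*(-3))*(-2) = -2886 - 1*(-2) = -2886 + 2 = -2884)
Y(99) + C = (-103 + 99) - 2884 = -4 - 2884 = -2888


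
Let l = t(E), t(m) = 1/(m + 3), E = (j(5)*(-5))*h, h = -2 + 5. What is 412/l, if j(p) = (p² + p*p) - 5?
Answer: -276864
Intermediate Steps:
j(p) = -5 + 2*p² (j(p) = (p² + p²) - 5 = 2*p² - 5 = -5 + 2*p²)
h = 3
E = -675 (E = ((-5 + 2*5²)*(-5))*3 = ((-5 + 2*25)*(-5))*3 = ((-5 + 50)*(-5))*3 = (45*(-5))*3 = -225*3 = -675)
t(m) = 1/(3 + m)
l = -1/672 (l = 1/(3 - 675) = 1/(-672) = -1/672 ≈ -0.0014881)
412/l = 412/(-1/672) = 412*(-672) = -276864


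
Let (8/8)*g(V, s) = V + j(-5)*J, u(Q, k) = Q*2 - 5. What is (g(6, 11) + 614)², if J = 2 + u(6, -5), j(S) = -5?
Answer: 330625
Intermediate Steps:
u(Q, k) = -5 + 2*Q (u(Q, k) = 2*Q - 5 = -5 + 2*Q)
J = 9 (J = 2 + (-5 + 2*6) = 2 + (-5 + 12) = 2 + 7 = 9)
g(V, s) = -45 + V (g(V, s) = V - 5*9 = V - 45 = -45 + V)
(g(6, 11) + 614)² = ((-45 + 6) + 614)² = (-39 + 614)² = 575² = 330625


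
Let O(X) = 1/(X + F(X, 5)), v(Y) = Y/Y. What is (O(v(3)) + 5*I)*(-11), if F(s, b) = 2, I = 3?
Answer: -506/3 ≈ -168.67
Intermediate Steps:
v(Y) = 1
O(X) = 1/(2 + X) (O(X) = 1/(X + 2) = 1/(2 + X))
(O(v(3)) + 5*I)*(-11) = (1/(2 + 1) + 5*3)*(-11) = (1/3 + 15)*(-11) = (⅓ + 15)*(-11) = (46/3)*(-11) = -506/3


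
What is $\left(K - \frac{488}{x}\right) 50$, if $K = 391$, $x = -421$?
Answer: $\frac{8254950}{421} \approx 19608.0$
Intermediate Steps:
$\left(K - \frac{488}{x}\right) 50 = \left(391 - \frac{488}{-421}\right) 50 = \left(391 - - \frac{488}{421}\right) 50 = \left(391 + \frac{488}{421}\right) 50 = \frac{165099}{421} \cdot 50 = \frac{8254950}{421}$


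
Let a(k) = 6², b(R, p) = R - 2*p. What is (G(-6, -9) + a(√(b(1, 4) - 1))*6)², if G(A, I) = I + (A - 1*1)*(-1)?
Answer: 45796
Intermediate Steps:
a(k) = 36
G(A, I) = 1 + I - A (G(A, I) = I + (A - 1)*(-1) = I + (-1 + A)*(-1) = I + (1 - A) = 1 + I - A)
(G(-6, -9) + a(√(b(1, 4) - 1))*6)² = ((1 - 9 - 1*(-6)) + 36*6)² = ((1 - 9 + 6) + 216)² = (-2 + 216)² = 214² = 45796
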